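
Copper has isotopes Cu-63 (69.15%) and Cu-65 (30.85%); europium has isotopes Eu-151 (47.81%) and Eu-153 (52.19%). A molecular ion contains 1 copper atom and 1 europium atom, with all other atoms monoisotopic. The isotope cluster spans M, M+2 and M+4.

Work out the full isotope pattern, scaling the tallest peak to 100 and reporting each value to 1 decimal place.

Copper pattern (n=1): 0.6915 : 0.3085
Europium pattern (n=1): 0.4781 : 0.5219
Convolve the two distributions (both contribute in 2-u steps):
  M: 0.6915×0.4781 = 0.330606
  M+2: 0.6915×0.5219 + 0.3085×0.4781 = 0.508388
  M+4: 0.3085×0.5219 = 0.161006
Scale to base peak (0.508388) = 100: 65.0 : 100.0 : 31.7

65.0 : 100.0 : 31.7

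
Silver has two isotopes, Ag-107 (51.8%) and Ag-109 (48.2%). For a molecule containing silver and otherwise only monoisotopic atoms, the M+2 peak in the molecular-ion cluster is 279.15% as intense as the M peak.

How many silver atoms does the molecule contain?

With n Ag atoms, P(M+2)/P(M) = C(n,1)·p^(n−1)q / p^n = n·q/p = n · 0.482/0.518.
n = 2.7915 × 0.518/0.482 = 3.00 ≈ 3

3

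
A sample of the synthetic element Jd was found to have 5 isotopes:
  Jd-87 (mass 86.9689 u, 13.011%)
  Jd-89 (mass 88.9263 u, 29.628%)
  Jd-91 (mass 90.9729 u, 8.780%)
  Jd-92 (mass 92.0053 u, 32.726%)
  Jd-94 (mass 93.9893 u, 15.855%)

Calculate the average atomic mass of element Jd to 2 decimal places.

Average mass = Σ (abundance × isotope mass) = 0.13011 × 86.9689 + 0.29628 × 88.9263 + 0.08780 × 90.9729 + 0.32726 × 92.0053 + 0.15855 × 93.9893
= 11.31552 + 26.34708 + 7.98742 + 30.10965 + 14.90200 = 90.66167 u

90.66 u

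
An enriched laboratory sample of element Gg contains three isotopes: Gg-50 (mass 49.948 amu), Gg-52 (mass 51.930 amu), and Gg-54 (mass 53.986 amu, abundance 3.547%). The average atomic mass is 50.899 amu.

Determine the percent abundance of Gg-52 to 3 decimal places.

40.755%

Let x and y be the fractions of Gg-50 and Gg-52. Then x + y = 1 − 0.03547 = 0.96453 and 49.948x + 51.930y = 50.899 − 0.03547×53.986 = 48.98411658.
Substituting: 49.948x + 51.930(0.96453 − x) = 48.98411658
(49.948 − 51.930)x = -1.10392632  ⇒  x = 0.55698, y = 0.40755
Gg-50: 55.698%, Gg-52: 40.755%.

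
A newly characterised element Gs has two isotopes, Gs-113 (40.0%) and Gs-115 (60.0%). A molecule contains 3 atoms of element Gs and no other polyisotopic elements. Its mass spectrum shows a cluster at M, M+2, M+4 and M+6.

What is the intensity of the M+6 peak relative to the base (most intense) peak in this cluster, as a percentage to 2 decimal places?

Binomial terms of (0.400 + 0.600)^3: M 0.0640, M+2 0.2880, M+4 0.4320, M+6 0.2160 → M+4 is the base peak.
P(M+4) = C(3,2) × 0.400^1 × 0.600^2 = 3 × 0.4000 × 0.3600 = 0.432000 (base)
P(M+6) = C(3,3) × 0.400^0 × 0.600^3 = 1 × 1.0000 × 0.2160 = 0.216000
Relative intensity = 0.216000 / 0.432000 × 100 = 50.00

50.00%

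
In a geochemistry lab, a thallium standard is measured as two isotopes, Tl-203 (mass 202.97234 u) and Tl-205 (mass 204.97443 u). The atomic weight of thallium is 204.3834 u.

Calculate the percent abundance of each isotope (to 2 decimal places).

Tl-203: 29.52%, Tl-205: 70.48%

Let x be the fractional abundance of Tl-203; then Tl-205 has abundance 1 − x.
202.97234·x + 204.97443·(1 − x) = 204.3834
(202.97234 − 204.97443)·x = 204.3834 − 204.97443
x = -0.59103 / -2.00209 = 0.29521 → 29.52% Tl-203, 70.48% Tl-205.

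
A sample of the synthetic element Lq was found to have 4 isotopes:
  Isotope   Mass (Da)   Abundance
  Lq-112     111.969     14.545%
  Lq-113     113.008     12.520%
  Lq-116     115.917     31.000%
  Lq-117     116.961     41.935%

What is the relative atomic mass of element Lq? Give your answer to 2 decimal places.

Ar = Σ fᵢ·mᵢ = 0.14545 × 111.969 + 0.12520 × 113.008 + 0.31000 × 115.917 + 0.41935 × 116.961
= 16.2859 + 14.1486 + 35.9343 + 49.0476 = 115.4164 Da

115.42 Da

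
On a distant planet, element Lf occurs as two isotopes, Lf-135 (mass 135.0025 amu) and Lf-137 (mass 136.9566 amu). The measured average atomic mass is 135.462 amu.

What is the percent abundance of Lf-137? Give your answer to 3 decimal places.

23.515%

With x = fraction of Lf-135 (so Lf-137 is 1 − x):
135.0025·x + 136.9566·(1 − x) = 135.462
(135.0025 − 136.9566)·x = 135.462 − 136.9566
x = -1.4946 / -1.9541 = 0.76485 → 76.485% Lf-135, 23.515% Lf-137.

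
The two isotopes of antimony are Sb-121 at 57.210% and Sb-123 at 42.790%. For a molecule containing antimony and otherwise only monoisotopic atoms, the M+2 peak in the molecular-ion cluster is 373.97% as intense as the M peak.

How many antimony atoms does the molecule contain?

The M+2/M ratio from n Sb atoms is n · q/p = n · 0.42790/0.57210.
n = 3.7397 × 0.57210/0.42790 = 5.00 ≈ 5

5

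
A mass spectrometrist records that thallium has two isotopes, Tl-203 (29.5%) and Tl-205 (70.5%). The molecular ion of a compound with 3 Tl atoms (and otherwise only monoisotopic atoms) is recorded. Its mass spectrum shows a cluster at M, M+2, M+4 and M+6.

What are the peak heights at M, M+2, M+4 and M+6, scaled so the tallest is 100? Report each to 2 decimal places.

The 3 Tl atoms are independent, so intensities follow the terms of (0.295 + 0.705)^3.
P(M) = 0.295^3 = 0.025672
P(M+2) = 3 × 0.295^2 × 0.705^1 = 0.184058
P(M+4) = 3 × 0.295^1 × 0.705^2 = 0.439867
P(M+6) = 0.705^3 = 0.350403
The M+4 peak is largest (0.439867); scaling to 100 gives 5.84 : 41.84 : 100.00 : 79.66.

5.84 : 41.84 : 100.00 : 79.66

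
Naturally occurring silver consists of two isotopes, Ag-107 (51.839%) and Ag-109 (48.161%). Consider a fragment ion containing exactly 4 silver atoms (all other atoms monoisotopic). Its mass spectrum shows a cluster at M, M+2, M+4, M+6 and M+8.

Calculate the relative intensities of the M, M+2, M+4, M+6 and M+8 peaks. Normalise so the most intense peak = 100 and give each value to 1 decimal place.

19.3 : 71.8 : 100.0 : 61.9 : 14.4

Expanding (0.51839 + 0.48161)^4:
P(M) = 0.51839^4 = 0.072215
P(M+2) = 4 × 0.51839^3 × 0.48161^1 = 0.268365
P(M+4) = 6 × 0.51839^2 × 0.48161^2 = 0.373986
P(M+6) = 4 × 0.51839^1 × 0.48161^3 = 0.231634
P(M+8) = 0.48161^4 = 0.053800
The M+4 peak is largest (0.373986); scaling to 100 gives 19.3 : 71.8 : 100.0 : 61.9 : 14.4.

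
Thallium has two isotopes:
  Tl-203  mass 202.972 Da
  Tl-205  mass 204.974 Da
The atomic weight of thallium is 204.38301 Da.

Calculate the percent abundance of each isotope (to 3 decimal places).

Writing the weighted mean with unknown fraction x of Tl-203:
202.972·x + 204.974·(1 − x) = 204.38301
(202.972 − 204.974)·x = 204.38301 − 204.974
x = -0.59099 / -2.002 = 0.29520 → 29.520% Tl-203, 70.480% Tl-205.

Tl-203: 29.520%, Tl-205: 70.480%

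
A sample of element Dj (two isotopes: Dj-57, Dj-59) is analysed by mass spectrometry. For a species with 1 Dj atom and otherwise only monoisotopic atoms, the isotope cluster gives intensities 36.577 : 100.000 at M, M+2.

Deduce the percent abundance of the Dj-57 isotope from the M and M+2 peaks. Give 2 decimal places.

26.78%

Let p = fractional abundance of Dj-57. I(M+2)/I(M) = [C(1,1)·p^0·(1−p)] / p^1 = 1·(1−p)/p = 100.000/36.577 = 2.7340
(1−p)/p = 2.7340/1 = 2.7340  ⇒  p = 1/(1 + 2.7340) = 0.2678
Dj-57: 26.78%, Dj-59: 73.22%.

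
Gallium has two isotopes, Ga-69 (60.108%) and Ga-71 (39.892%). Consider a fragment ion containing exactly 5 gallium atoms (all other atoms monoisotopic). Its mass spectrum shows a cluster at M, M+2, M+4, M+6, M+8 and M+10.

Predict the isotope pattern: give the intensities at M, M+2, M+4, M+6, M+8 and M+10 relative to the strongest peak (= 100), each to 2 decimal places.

22.70 : 75.34 : 100.00 : 66.37 : 22.02 : 2.92

Each Ga atom is independently Ga-69 (p = 0.60108) or Ga-71 (q = 0.39892); the cluster is the binomial expansion (p + q)^5.
P(M) = 0.60108^5 = 0.078462
P(M+2) = 5 × 0.60108^4 × 0.39892^1 = 0.260366
P(M+4) = 10 × 0.60108^3 × 0.39892^2 = 0.345596
P(M+6) = 10 × 0.60108^2 × 0.39892^3 = 0.229362
P(M+8) = 5 × 0.60108^1 × 0.39892^4 = 0.076111
P(M+10) = 0.39892^5 = 0.010103
The M+4 peak is largest (0.345596); scaling to 100 gives 22.70 : 75.34 : 100.00 : 66.37 : 22.02 : 2.92.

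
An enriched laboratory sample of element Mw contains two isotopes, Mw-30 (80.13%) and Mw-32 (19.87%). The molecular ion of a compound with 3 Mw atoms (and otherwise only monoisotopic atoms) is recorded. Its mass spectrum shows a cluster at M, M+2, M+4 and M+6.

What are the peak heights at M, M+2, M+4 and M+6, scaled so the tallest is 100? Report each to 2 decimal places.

100.00 : 74.39 : 18.45 : 1.52

Each Mw atom is independently Mw-30 (p = 0.8013) or Mw-32 (q = 0.1987); the cluster is the binomial expansion (p + q)^3.
P(M) = 0.8013^3 = 0.514500
P(M+2) = 3 × 0.8013^2 × 0.1987^1 = 0.382745
P(M+4) = 3 × 0.8013^1 × 0.1987^2 = 0.094910
P(M+6) = 0.1987^3 = 0.007845
The M peak is largest (0.514500); scaling to 100 gives 100.00 : 74.39 : 18.45 : 1.52.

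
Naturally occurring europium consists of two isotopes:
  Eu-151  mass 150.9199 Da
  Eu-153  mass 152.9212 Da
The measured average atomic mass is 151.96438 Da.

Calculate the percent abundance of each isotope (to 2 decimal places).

Eu-151: 47.81%, Eu-153: 52.19%

With x = fraction of Eu-151 (so Eu-153 is 1 − x):
150.9199·x + 152.9212·(1 − x) = 151.96438
(150.9199 − 152.9212)·x = 151.96438 − 152.9212
x = -0.95682 / -2.0013 = 0.47810 → 47.81% Eu-151, 52.19% Eu-153.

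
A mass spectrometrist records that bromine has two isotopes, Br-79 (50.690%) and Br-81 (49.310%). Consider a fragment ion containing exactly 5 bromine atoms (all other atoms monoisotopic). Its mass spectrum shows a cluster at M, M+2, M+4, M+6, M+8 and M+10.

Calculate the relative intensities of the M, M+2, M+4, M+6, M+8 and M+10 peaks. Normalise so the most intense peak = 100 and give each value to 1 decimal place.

10.6 : 51.4 : 100.0 : 97.3 : 47.3 : 9.2

Each Br atom is independently Br-79 (p = 0.50690) or Br-81 (q = 0.49310); the cluster is the binomial expansion (p + q)^5.
P(M) = 0.50690^5 = 0.033467
P(M+2) = 5 × 0.50690^4 × 0.49310^1 = 0.162777
P(M+4) = 10 × 0.50690^3 × 0.49310^2 = 0.316692
P(M+6) = 10 × 0.50690^2 × 0.49310^3 = 0.308070
P(M+8) = 5 × 0.50690^1 × 0.49310^4 = 0.149842
P(M+10) = 0.49310^5 = 0.029152
The M+4 peak is largest (0.316692); scaling to 100 gives 10.6 : 51.4 : 100.0 : 97.3 : 47.3 : 9.2.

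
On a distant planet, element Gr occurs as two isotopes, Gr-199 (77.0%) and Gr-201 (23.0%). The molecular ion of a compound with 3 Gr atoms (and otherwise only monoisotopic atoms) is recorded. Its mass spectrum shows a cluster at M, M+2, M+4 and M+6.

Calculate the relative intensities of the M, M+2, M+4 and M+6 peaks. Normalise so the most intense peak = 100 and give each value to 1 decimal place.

Expanding (0.770 + 0.230)^3:
P(M) = 0.770^3 = 0.456533
P(M+2) = 3 × 0.770^2 × 0.230^1 = 0.409101
P(M+4) = 3 × 0.770^1 × 0.230^2 = 0.122199
P(M+6) = 0.230^3 = 0.012167
The M peak is largest (0.456533); scaling to 100 gives 100.0 : 89.6 : 26.8 : 2.7.

100.0 : 89.6 : 26.8 : 2.7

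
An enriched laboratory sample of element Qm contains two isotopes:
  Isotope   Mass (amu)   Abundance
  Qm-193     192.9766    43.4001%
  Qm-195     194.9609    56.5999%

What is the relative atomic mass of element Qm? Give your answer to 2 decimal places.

Ar = Σ fᵢ·mᵢ = 0.434001 × 192.9766 + 0.565999 × 194.9609
= 83.75204 + 110.34767 = 194.09971 amu

194.10 amu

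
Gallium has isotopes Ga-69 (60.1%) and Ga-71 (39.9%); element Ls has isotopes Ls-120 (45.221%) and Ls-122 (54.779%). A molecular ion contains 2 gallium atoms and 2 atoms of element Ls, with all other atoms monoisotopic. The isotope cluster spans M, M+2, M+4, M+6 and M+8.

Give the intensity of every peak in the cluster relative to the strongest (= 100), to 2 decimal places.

Gallium pattern (n=2): 0.361201 : 0.479598 : 0.159201
Element Ls pattern (n=2): 0.20449388 : 0.49543223 : 0.30007388
Convolve the two distributions (both contribute in 2-u steps):
  M: 0.361201×0.20449388 = 0.073863
  M+2: 0.361201×0.49543223 + 0.479598×0.20449388 = 0.277025
  M+4: 0.361201×0.30007388 + 0.479598×0.49543223 + 0.159201×0.20449388 = 0.378551
  M+6: 0.479598×0.30007388 + 0.159201×0.49543223 = 0.222788
  M+8: 0.159201×0.30007388 = 0.047772
Scale to base peak (0.378551) = 100: 19.51 : 73.18 : 100.00 : 58.85 : 12.62

19.51 : 73.18 : 100.00 : 58.85 : 12.62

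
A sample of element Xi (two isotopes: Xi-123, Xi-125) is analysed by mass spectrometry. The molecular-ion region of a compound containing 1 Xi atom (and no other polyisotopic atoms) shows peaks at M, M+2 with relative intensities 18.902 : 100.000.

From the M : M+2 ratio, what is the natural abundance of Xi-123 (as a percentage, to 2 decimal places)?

If p is the fraction of Xi that is Xi-123, then I(M+2)/I(M) = [C(1,1)·p^0·(1−p)] / p^1 = 1·(1−p)/p = 100.000/18.902 = 5.2904
(1−p)/p = 5.2904/1 = 5.2904  ⇒  p = 1/(1 + 5.2904) = 0.1590
Xi-123: 15.90%, Xi-125: 84.10%.

15.90%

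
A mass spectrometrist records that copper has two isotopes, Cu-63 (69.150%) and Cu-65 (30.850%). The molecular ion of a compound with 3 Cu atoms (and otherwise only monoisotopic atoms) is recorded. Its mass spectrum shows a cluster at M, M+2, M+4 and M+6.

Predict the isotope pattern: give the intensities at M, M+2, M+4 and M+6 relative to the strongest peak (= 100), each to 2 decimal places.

The 3 Cu atoms are independent, so intensities follow the terms of (0.69150 + 0.30850)^3.
P(M) = 0.69150^3 = 0.330656
P(M+2) = 3 × 0.69150^2 × 0.30850^1 = 0.442548
P(M+4) = 3 × 0.69150^1 × 0.30850^2 = 0.197435
P(M+6) = 0.30850^3 = 0.029361
The M+2 peak is largest (0.442548); scaling to 100 gives 74.72 : 100.00 : 44.61 : 6.63.

74.72 : 100.00 : 44.61 : 6.63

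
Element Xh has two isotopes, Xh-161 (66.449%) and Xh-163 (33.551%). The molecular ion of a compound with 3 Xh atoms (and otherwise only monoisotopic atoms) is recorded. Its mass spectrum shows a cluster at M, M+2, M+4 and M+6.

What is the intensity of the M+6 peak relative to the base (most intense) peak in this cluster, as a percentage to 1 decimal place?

8.5%

(0.66449 + 0.33551)^3 gives M 0.2934, M+2 0.4444, M+4 0.2244, M+6 0.0378; the largest is M+2.
P(M+2) = C(3,1) × 0.66449^2 × 0.33551^1 = 3 × 0.44154696 × 0.33551 = 0.444430 (base)
P(M+6) = C(3,3) × 0.66449^0 × 0.33551^3 = 1 × 1.0000 × 0.03776734 = 0.037767
Relative intensity = 0.037767 / 0.444430 × 100 = 8.5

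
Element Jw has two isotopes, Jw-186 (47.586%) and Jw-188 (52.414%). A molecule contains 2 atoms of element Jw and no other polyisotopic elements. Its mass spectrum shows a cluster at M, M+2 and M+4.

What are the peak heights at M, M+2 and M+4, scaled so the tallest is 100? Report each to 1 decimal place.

The 2 Jw atoms are independent, so intensities follow the terms of (0.47586 + 0.52414)^2.
P(M) = 0.47586^2 = 0.226443
P(M+2) = 2 × 0.47586^1 × 0.52414^1 = 0.498835
P(M+4) = 0.52414^2 = 0.274723
The M+2 peak is largest (0.498835); scaling to 100 gives 45.4 : 100.0 : 55.1.

45.4 : 100.0 : 55.1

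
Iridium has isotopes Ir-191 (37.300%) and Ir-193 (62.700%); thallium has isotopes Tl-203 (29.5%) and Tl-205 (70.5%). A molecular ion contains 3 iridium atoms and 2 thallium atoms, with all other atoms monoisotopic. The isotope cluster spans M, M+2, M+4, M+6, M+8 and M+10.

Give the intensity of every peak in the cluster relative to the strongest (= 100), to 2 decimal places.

1.35 : 13.26 : 51.70 : 100.00 : 96.02 : 36.63

Iridium pattern (n=3): 0.05189512 : 0.26170165 : 0.43991135 : 0.24649188
Thallium pattern (n=2): 0.087025 : 0.41595 : 0.497025
Convolve the two distributions (both contribute in 2-u steps):
  M: 0.05189512×0.087025 = 0.004516
  M+2: 0.05189512×0.41595 + 0.26170165×0.087025 = 0.044360
  M+4: 0.05189512×0.497025 + 0.26170165×0.41595 + 0.43991135×0.087025 = 0.172931
  M+6: 0.26170165×0.497025 + 0.43991135×0.41595 + 0.24649188×0.087025 = 0.334504
  M+8: 0.43991135×0.497025 + 0.24649188×0.41595 = 0.321175
  M+10: 0.24649188×0.497025 = 0.122513
Scale to base peak (0.334504) = 100: 1.35 : 13.26 : 51.70 : 100.00 : 96.02 : 36.63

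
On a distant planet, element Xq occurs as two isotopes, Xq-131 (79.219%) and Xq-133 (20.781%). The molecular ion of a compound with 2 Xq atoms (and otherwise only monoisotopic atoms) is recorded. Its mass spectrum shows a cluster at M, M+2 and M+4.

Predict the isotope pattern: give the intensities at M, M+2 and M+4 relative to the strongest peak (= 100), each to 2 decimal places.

100.00 : 52.46 : 6.88

Each Xq atom is independently Xq-131 (p = 0.79219) or Xq-133 (q = 0.20781); the cluster is the binomial expansion (p + q)^2.
P(M) = 0.79219^2 = 0.627565
P(M+2) = 2 × 0.79219^1 × 0.20781^1 = 0.329250
P(M+4) = 0.20781^2 = 0.043185
The M peak is largest (0.627565); scaling to 100 gives 100.00 : 52.46 : 6.88.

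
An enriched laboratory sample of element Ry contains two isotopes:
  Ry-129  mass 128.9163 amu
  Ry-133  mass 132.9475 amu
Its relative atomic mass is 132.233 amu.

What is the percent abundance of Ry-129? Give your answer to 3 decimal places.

17.724%

Let x be the fractional abundance of Ry-129; then Ry-133 has abundance 1 − x.
128.9163·x + 132.9475·(1 − x) = 132.233
(128.9163 − 132.9475)·x = 132.233 − 132.9475
x = -0.7145 / -4.0312 = 0.17724 → 17.724% Ry-129, 82.276% Ry-133.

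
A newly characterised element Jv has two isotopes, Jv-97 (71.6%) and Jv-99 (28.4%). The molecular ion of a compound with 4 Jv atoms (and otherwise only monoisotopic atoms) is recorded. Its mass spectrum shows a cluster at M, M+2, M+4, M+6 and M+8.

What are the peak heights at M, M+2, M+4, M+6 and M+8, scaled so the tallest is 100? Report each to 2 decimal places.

Expanding (0.716 + 0.284)^4:
P(M) = 0.716^4 = 0.262816
P(M+2) = 4 × 0.716^3 × 0.284^1 = 0.416982
P(M+4) = 6 × 0.716^2 × 0.284^2 = 0.248093
P(M+6) = 4 × 0.716^1 × 0.284^3 = 0.065604
P(M+8) = 0.284^4 = 0.006505
The M+2 peak is largest (0.416982); scaling to 100 gives 63.03 : 100.00 : 59.50 : 15.73 : 1.56.

63.03 : 100.00 : 59.50 : 15.73 : 1.56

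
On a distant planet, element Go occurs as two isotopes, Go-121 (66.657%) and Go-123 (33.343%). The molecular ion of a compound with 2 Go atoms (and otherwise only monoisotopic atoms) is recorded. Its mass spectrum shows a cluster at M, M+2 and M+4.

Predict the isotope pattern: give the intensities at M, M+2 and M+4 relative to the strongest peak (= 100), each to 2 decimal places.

Each Go atom is independently Go-121 (p = 0.66657) or Go-123 (q = 0.33343); the cluster is the binomial expansion (p + q)^2.
P(M) = 0.66657^2 = 0.444316
P(M+2) = 2 × 0.66657^1 × 0.33343^1 = 0.444509
P(M+4) = 0.33343^2 = 0.111176
The M+2 peak is largest (0.444509); scaling to 100 gives 99.96 : 100.00 : 25.01.

99.96 : 100.00 : 25.01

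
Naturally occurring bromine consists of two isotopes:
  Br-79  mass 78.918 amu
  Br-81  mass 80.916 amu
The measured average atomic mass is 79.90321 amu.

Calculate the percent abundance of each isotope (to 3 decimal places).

Let x be the fractional abundance of Br-79; then Br-81 has abundance 1 − x.
78.918·x + 80.916·(1 − x) = 79.90321
(78.918 − 80.916)·x = 79.90321 − 80.916
x = -1.01279 / -1.998 = 0.50690 → 50.690% Br-79, 49.310% Br-81.

Br-79: 50.690%, Br-81: 49.310%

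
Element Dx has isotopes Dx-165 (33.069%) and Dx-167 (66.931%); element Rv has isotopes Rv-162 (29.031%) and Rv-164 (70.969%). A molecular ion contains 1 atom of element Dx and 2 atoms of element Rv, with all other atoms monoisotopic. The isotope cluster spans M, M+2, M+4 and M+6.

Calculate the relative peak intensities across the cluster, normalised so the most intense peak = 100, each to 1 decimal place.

Element Dx pattern (n=1): 0.33069 : 0.66931
Element Rv pattern (n=2): 0.0842799 : 0.41206021 : 0.5036599
Convolve the two distributions (both contribute in 2-u steps):
  M: 0.33069×0.0842799 = 0.027871
  M+2: 0.33069×0.41206021 + 0.66931×0.0842799 = 0.192674
  M+4: 0.33069×0.5036599 + 0.66931×0.41206021 = 0.442351
  M+6: 0.66931×0.5036599 = 0.337105
Scale to base peak (0.442351) = 100: 6.3 : 43.6 : 100.0 : 76.2

6.3 : 43.6 : 100.0 : 76.2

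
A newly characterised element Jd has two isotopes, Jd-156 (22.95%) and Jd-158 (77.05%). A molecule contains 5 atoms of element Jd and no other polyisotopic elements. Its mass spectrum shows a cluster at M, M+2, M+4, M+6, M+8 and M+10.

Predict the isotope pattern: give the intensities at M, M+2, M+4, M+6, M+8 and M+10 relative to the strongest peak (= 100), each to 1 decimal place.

The 5 Jd atoms are independent, so intensities follow the terms of (0.2295 + 0.7705)^5.
P(M) = 0.2295^5 = 0.000637
P(M+2) = 5 × 0.2295^4 × 0.7705^1 = 0.010687
P(M+4) = 10 × 0.2295^3 × 0.7705^2 = 0.071762
P(M+6) = 10 × 0.2295^2 × 0.7705^3 = 0.240926
P(M+8) = 5 × 0.2295^1 × 0.7705^4 = 0.404430
P(M+10) = 0.7705^5 = 0.271558
The M+8 peak is largest (0.404430); scaling to 100 gives 0.2 : 2.6 : 17.7 : 59.6 : 100.0 : 67.1.

0.2 : 2.6 : 17.7 : 59.6 : 100.0 : 67.1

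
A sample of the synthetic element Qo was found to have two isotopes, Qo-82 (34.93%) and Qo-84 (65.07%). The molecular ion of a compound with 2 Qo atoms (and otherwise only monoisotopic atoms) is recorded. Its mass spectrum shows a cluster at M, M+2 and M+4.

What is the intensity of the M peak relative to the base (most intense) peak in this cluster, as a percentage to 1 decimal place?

Term probabilities: M 0.1220, M+2 0.4546, M+4 0.4234. Base peak = M+2.
P(M+2) = C(2,1) × 0.3493^1 × 0.6507^1 = 2 × 0.3493 × 0.6507 = 0.454579 (base)
P(M) = C(2,0) × 0.3493^2 × 0.6507^0 = 1 × 0.12201049 × 1.0000 = 0.122010
Relative intensity = 0.122010 / 0.454579 × 100 = 26.8

26.8%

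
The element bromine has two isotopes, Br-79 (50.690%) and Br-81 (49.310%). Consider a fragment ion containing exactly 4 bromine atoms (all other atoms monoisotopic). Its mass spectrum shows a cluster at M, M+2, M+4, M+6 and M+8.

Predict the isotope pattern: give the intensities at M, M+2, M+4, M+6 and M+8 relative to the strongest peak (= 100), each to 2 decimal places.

17.61 : 68.53 : 100.00 : 64.85 : 15.77

Expanding (0.50690 + 0.49310)^4:
P(M) = 0.50690^4 = 0.066022
P(M+2) = 4 × 0.50690^3 × 0.49310^1 = 0.256899
P(M+4) = 6 × 0.50690^2 × 0.49310^2 = 0.374857
P(M+6) = 4 × 0.50690^1 × 0.49310^3 = 0.243101
P(M+8) = 0.49310^4 = 0.059121
The M+4 peak is largest (0.374857); scaling to 100 gives 17.61 : 68.53 : 100.00 : 64.85 : 15.77.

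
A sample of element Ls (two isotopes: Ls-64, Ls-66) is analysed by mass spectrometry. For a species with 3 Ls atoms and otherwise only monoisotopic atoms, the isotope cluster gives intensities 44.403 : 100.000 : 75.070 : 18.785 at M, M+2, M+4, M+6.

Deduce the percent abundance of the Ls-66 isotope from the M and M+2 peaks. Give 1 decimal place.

Let p = fractional abundance of Ls-64. I(M+2)/I(M) = [C(3,1)·p^2·(1−p)] / p^3 = 3·(1−p)/p = 100.000/44.403 = 2.2521
(1−p)/p = 2.2521/3 = 0.7507  ⇒  p = 1/(1 + 0.7507) = 0.5712
Ls-64: 57.1%, Ls-66: 42.9%.

42.9%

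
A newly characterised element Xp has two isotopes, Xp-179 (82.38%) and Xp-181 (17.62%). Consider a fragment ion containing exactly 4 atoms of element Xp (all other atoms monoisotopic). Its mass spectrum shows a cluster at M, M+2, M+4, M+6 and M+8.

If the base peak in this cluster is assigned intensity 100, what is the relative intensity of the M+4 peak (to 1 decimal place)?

Term probabilities: M 0.4606, M+2 0.3940, M+4 0.1264, M+6 0.0180, M+8 0.0010. Base peak = M.
P(M) = C(4,0) × 0.8238^4 × 0.1762^0 = 1 × 0.46056099 × 1.0000 = 0.460561 (base)
P(M+4) = C(4,2) × 0.8238^2 × 0.1762^2 = 6 × 0.67864644 × 0.03104644 = 0.126417
Relative intensity = 0.126417 / 0.460561 × 100 = 27.4

27.4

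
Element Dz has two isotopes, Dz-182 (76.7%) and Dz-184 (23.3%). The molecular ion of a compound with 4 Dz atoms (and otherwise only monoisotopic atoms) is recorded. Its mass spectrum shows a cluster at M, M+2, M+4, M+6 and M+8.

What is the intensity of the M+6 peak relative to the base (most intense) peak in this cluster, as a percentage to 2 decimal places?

9.23%

(0.767 + 0.233)^4 gives M 0.3461, M+2 0.4205, M+4 0.1916, M+6 0.0388, M+8 0.0029; the largest is M+2.
P(M+2) = C(4,1) × 0.767^3 × 0.233^1 = 4 × 0.45121766 × 0.2330 = 0.420535 (base)
P(M+6) = C(4,3) × 0.767^1 × 0.233^3 = 4 × 0.7670 × 0.01264934 = 0.038808
Relative intensity = 0.038808 / 0.420535 × 100 = 9.23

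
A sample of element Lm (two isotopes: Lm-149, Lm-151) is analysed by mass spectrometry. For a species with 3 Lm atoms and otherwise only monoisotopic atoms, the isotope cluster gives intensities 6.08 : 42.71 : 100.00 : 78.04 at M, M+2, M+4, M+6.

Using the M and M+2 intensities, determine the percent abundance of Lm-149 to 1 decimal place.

29.9%

Let p = fractional abundance of Lm-149. I(M+2)/I(M) = [C(3,1)·p^2·(1−p)] / p^3 = 3·(1−p)/p = 42.71/6.08 = 7.0247
(1−p)/p = 7.0247/3 = 2.3416  ⇒  p = 1/(1 + 2.3416) = 0.2993
Lm-149: 29.9%, Lm-151: 70.1%.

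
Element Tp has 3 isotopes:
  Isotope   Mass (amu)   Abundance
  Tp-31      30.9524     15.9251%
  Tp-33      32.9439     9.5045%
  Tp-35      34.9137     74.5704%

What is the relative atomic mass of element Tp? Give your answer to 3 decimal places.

The abundance-weighted mean is 0.159251 × 30.9524 + 0.095045 × 32.9439 + 0.745704 × 34.9137
= 4.92920 + 3.13115 + 26.03529 = 34.09564 amu

34.096 amu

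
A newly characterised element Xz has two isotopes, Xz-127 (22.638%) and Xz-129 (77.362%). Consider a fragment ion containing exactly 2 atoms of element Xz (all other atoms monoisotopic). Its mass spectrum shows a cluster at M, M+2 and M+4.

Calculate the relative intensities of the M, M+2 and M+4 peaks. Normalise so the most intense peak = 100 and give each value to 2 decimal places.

Expanding (0.22638 + 0.77362)^2:
P(M) = 0.22638^2 = 0.051248
P(M+2) = 2 × 0.22638^1 × 0.77362^1 = 0.350264
P(M+4) = 0.77362^2 = 0.598488
The M+4 peak is largest (0.598488); scaling to 100 gives 8.56 : 58.52 : 100.00.

8.56 : 58.52 : 100.00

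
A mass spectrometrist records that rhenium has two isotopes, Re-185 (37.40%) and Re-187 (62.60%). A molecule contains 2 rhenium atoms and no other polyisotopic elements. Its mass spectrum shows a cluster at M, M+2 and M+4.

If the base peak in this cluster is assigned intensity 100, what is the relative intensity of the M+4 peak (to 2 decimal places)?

83.69

Term probabilities: M 0.1399, M+2 0.4682, M+4 0.3919. Base peak = M+2.
P(M+2) = C(2,1) × 0.3740^1 × 0.6260^1 = 2 × 0.3740 × 0.6260 = 0.468248 (base)
P(M+4) = C(2,2) × 0.3740^0 × 0.6260^2 = 1 × 1.0000 × 0.391876 = 0.391876
Relative intensity = 0.391876 / 0.468248 × 100 = 83.69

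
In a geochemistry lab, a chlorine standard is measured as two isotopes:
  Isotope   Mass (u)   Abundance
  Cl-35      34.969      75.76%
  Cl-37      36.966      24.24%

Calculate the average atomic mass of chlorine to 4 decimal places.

35.4531 u

The abundance-weighted mean is 0.7576 × 34.969 + 0.2424 × 36.966
= 26.49251 + 8.96056 = 35.45307 u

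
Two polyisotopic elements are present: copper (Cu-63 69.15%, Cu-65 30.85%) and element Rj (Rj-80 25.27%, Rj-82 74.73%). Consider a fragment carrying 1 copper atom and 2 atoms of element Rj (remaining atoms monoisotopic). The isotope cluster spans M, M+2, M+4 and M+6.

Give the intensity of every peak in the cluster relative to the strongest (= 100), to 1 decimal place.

Copper pattern (n=1): 0.6915 : 0.3085
Element Rj pattern (n=2): 0.06385729 : 0.37768542 : 0.55845729
Convolve the two distributions (both contribute in 2-u steps):
  M: 0.6915×0.06385729 = 0.044157
  M+2: 0.6915×0.37768542 + 0.3085×0.06385729 = 0.280869
  M+4: 0.6915×0.55845729 + 0.3085×0.37768542 = 0.502689
  M+6: 0.3085×0.55845729 = 0.172284
Scale to base peak (0.502689) = 100: 8.8 : 55.9 : 100.0 : 34.3

8.8 : 55.9 : 100.0 : 34.3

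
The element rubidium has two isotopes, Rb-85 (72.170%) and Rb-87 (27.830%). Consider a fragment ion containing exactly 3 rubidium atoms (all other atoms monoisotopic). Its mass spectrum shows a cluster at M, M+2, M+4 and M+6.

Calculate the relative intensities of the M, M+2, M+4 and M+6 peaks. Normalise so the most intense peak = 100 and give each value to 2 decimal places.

86.44 : 100.00 : 38.56 : 4.96

Each Rb atom is independently Rb-85 (p = 0.72170) or Rb-87 (q = 0.27830); the cluster is the binomial expansion (p + q)^3.
P(M) = 0.72170^3 = 0.375898
P(M+2) = 3 × 0.72170^2 × 0.27830^1 = 0.434858
P(M+4) = 3 × 0.72170^1 × 0.27830^2 = 0.167689
P(M+6) = 0.27830^3 = 0.021555
The M+2 peak is largest (0.434858); scaling to 100 gives 86.44 : 100.00 : 38.56 : 4.96.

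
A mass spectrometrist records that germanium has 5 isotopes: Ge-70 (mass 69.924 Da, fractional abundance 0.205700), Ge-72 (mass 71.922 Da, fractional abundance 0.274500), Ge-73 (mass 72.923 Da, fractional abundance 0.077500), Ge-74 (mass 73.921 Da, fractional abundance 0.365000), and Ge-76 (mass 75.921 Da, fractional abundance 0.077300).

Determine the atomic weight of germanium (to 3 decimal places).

72.627 Da

Ar = Σ fᵢ·mᵢ = 0.205700 × 69.924 + 0.274500 × 71.922 + 0.077500 × 72.923 + 0.365000 × 73.921 + 0.077300 × 75.921
= 14.3834 + 19.7426 + 5.6515 + 26.9812 + 5.8687 = 72.6274 Da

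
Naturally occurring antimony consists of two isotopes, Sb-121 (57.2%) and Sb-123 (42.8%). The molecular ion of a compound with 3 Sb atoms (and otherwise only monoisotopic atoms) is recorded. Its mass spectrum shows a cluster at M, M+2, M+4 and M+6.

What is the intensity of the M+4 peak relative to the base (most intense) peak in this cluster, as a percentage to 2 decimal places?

(0.572 + 0.428)^3 gives M 0.1871, M+2 0.4201, M+4 0.3143, M+6 0.0784; the largest is M+2.
P(M+2) = C(3,1) × 0.572^2 × 0.428^1 = 3 × 0.327184 × 0.4280 = 0.420104 (base)
P(M+4) = C(3,2) × 0.572^1 × 0.428^2 = 3 × 0.5720 × 0.183184 = 0.314344
Relative intensity = 0.314344 / 0.420104 × 100 = 74.83

74.83%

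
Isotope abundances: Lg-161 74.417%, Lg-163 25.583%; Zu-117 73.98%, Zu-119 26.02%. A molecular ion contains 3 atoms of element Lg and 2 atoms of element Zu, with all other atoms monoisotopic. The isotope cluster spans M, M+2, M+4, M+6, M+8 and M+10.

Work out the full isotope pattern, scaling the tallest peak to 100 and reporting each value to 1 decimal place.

Element Lg pattern (n=3): 0.41211315 : 0.42502751 : 0.14611552 : 0.01674381
Element Zu pattern (n=2): 0.54730404 : 0.38499192 : 0.06770404
Convolve the two distributions (both contribute in 2-u steps):
  M: 0.41211315×0.54730404 = 0.225551
  M+2: 0.41211315×0.38499192 + 0.42502751×0.54730404 = 0.391280
  M+4: 0.41211315×0.06770404 + 0.42502751×0.38499192 + 0.14611552×0.54730404 = 0.271503
  M+6: 0.42502751×0.06770404 + 0.14611552×0.38499192 + 0.01674381×0.54730404 = 0.094193
  M+8: 0.14611552×0.06770404 + 0.01674381×0.38499192 = 0.016339
  M+10: 0.01674381×0.06770404 = 0.001134
Scale to base peak (0.391280) = 100: 57.6 : 100.0 : 69.4 : 24.1 : 4.2 : 0.3

57.6 : 100.0 : 69.4 : 24.1 : 4.2 : 0.3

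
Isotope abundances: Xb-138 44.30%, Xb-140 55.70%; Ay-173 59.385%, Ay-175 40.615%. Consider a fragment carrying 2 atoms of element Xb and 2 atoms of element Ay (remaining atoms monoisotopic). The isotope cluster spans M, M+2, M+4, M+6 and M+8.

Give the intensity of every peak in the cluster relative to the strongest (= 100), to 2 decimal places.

Element Xb pattern (n=2): 0.196249 : 0.493502 : 0.310249
Element Ay pattern (n=2): 0.35265782 : 0.48238435 : 0.16495782
Convolve the two distributions (both contribute in 2-u steps):
  M: 0.196249×0.35265782 = 0.069209
  M+2: 0.196249×0.48238435 + 0.493502×0.35265782 = 0.268705
  M+4: 0.196249×0.16495782 + 0.493502×0.48238435 + 0.310249×0.35265782 = 0.379842
  M+6: 0.493502×0.16495782 + 0.310249×0.48238435 = 0.231066
  M+8: 0.310249×0.16495782 = 0.051178
Scale to base peak (0.379842) = 100: 18.22 : 70.74 : 100.00 : 60.83 : 13.47

18.22 : 70.74 : 100.00 : 60.83 : 13.47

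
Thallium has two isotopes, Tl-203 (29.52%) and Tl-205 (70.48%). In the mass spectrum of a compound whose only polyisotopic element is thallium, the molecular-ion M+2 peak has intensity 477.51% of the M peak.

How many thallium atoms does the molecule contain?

The M+2/M ratio from n Tl atoms is n · q/p = n · 0.7048/0.2952.
n = 4.7751 × 0.2952/0.7048 = 2.00 ≈ 2

2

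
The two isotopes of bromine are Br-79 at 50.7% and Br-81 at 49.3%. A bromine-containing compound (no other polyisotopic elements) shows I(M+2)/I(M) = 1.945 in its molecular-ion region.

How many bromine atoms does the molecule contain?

2

With n Br atoms, P(M+2)/P(M) = C(n,1)·p^(n−1)q / p^n = n·q/p = n · 0.493/0.507.
n = 1.945 × 0.507/0.493 = 2.00 ≈ 2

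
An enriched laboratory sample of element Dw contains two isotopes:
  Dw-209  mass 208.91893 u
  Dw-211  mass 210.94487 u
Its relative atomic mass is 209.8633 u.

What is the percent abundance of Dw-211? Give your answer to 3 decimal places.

Writing the weighted mean with unknown fraction x of Dw-209:
208.91893·x + 210.94487·(1 − x) = 209.8633
(208.91893 − 210.94487)·x = 209.8633 − 210.94487
x = -1.08157 / -2.02594 = 0.53386 → 53.386% Dw-209, 46.614% Dw-211.

46.614%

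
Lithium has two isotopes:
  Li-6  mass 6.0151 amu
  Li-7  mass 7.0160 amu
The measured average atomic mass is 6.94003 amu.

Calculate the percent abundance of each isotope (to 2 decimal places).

Li-6: 7.59%, Li-7: 92.41%

Writing the weighted mean with unknown fraction x of Li-6:
6.0151·x + 7.0160·(1 − x) = 6.94003
(6.0151 − 7.0160)·x = 6.94003 − 7.0160
x = -0.07597 / -1.0009 = 0.07590 → 7.59% Li-6, 92.41% Li-7.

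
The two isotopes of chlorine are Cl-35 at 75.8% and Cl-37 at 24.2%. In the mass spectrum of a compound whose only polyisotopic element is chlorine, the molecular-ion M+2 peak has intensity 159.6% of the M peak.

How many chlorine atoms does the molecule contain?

The M+2/M ratio from n Cl atoms is n · q/p = n · 0.242/0.758.
n = 1.596 × 0.758/0.242 = 5.00 ≈ 5

5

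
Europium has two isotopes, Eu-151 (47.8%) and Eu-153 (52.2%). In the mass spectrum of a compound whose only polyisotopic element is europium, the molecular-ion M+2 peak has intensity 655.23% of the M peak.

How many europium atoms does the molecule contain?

6

For n independent Eu atoms, I(M+2)/I(M) = n · (abundance Eu-153) / (abundance Eu-151) = n · 0.522/0.478.
n = 6.5523 × 0.478/0.522 = 6.00 ≈ 6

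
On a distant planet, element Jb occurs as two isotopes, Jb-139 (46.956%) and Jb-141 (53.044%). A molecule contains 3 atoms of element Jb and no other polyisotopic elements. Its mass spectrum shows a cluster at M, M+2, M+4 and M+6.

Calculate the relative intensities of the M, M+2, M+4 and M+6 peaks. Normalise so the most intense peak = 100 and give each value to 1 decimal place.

The 3 Jb atoms are independent, so intensities follow the terms of (0.46956 + 0.53044)^3.
P(M) = 0.46956^3 = 0.103532
P(M+2) = 3 × 0.46956^2 × 0.53044^1 = 0.350865
P(M+4) = 3 × 0.46956^1 × 0.53044^2 = 0.396355
P(M+6) = 0.53044^3 = 0.149248
The M+4 peak is largest (0.396355); scaling to 100 gives 26.1 : 88.5 : 100.0 : 37.7.

26.1 : 88.5 : 100.0 : 37.7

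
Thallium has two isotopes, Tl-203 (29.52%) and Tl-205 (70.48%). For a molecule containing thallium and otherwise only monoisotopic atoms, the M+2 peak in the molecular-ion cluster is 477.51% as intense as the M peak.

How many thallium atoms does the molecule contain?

The M+2/M ratio from n Tl atoms is n · q/p = n · 0.7048/0.2952.
n = 4.7751 × 0.2952/0.7048 = 2.00 ≈ 2

2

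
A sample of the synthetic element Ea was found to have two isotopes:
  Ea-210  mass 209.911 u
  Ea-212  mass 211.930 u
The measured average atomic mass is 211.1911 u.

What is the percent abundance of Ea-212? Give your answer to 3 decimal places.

With x = fraction of Ea-210 (so Ea-212 is 1 − x):
209.911·x + 211.930·(1 − x) = 211.1911
(209.911 − 211.930)·x = 211.1911 − 211.930
x = -0.7389 / -2.019 = 0.36597 → 36.597% Ea-210, 63.403% Ea-212.

63.403%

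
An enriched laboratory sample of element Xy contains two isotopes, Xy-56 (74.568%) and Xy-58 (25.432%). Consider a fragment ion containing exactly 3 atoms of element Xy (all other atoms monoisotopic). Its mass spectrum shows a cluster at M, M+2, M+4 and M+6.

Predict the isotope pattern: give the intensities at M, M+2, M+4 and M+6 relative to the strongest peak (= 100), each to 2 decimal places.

97.74 : 100.00 : 34.11 : 3.88

Each Xy atom is independently Xy-56 (p = 0.74568) or Xy-58 (q = 0.25432); the cluster is the binomial expansion (p + q)^3.
P(M) = 0.74568^3 = 0.414627
P(M+2) = 3 × 0.74568^2 × 0.25432^1 = 0.424235
P(M+4) = 3 × 0.74568^1 × 0.25432^2 = 0.144689
P(M+6) = 0.25432^3 = 0.016449
The M+2 peak is largest (0.424235); scaling to 100 gives 97.74 : 100.00 : 34.11 : 3.88.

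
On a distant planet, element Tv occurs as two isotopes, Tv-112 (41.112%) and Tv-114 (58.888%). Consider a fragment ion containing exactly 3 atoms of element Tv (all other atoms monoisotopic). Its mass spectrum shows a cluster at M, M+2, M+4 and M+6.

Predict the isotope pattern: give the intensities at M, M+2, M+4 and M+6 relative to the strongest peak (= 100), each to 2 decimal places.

Each Tv atom is independently Tv-112 (p = 0.41112) or Tv-114 (q = 0.58888); the cluster is the binomial expansion (p + q)^3.
P(M) = 0.41112^3 = 0.069487
P(M+2) = 3 × 0.41112^2 × 0.58888^1 = 0.298597
P(M+4) = 3 × 0.41112^1 × 0.58888^2 = 0.427704
P(M+6) = 0.58888^3 = 0.204212
The M+4 peak is largest (0.427704); scaling to 100 gives 16.25 : 69.81 : 100.00 : 47.75.

16.25 : 69.81 : 100.00 : 47.75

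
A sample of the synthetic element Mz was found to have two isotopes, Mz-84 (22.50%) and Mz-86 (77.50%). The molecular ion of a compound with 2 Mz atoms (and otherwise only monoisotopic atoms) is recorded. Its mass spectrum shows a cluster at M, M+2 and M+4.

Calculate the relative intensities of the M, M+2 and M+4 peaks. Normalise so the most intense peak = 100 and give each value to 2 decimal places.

The 2 Mz atoms are independent, so intensities follow the terms of (0.2250 + 0.7750)^2.
P(M) = 0.2250^2 = 0.050625
P(M+2) = 2 × 0.2250^1 × 0.7750^1 = 0.348750
P(M+4) = 0.7750^2 = 0.600625
The M+4 peak is largest (0.600625); scaling to 100 gives 8.43 : 58.06 : 100.00.

8.43 : 58.06 : 100.00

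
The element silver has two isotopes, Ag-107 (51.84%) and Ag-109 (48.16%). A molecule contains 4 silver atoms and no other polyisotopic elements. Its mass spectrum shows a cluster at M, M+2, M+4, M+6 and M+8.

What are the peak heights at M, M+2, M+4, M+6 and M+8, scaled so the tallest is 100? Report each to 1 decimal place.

19.3 : 71.8 : 100.0 : 61.9 : 14.4

Expanding (0.5184 + 0.4816)^4:
P(M) = 0.5184^4 = 0.072220
P(M+2) = 4 × 0.5184^3 × 0.4816^1 = 0.268375
P(M+4) = 6 × 0.5184^2 × 0.4816^2 = 0.373985
P(M+6) = 4 × 0.5184^1 × 0.4816^3 = 0.231624
P(M+8) = 0.4816^4 = 0.053795
The M+4 peak is largest (0.373985); scaling to 100 gives 19.3 : 71.8 : 100.0 : 61.9 : 14.4.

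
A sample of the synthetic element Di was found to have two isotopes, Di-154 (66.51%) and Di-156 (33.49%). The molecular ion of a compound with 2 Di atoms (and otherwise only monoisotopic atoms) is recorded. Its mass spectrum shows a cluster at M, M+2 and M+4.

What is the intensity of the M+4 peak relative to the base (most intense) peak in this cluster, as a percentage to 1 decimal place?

25.2%

Term probabilities: M 0.4424, M+2 0.4455, M+4 0.1122. Base peak = M+2.
P(M+2) = C(2,1) × 0.6651^1 × 0.3349^1 = 2 × 0.6651 × 0.3349 = 0.445484 (base)
P(M+4) = C(2,2) × 0.6651^0 × 0.3349^2 = 1 × 1.0000 × 0.11215801 = 0.112158
Relative intensity = 0.112158 / 0.445484 × 100 = 25.2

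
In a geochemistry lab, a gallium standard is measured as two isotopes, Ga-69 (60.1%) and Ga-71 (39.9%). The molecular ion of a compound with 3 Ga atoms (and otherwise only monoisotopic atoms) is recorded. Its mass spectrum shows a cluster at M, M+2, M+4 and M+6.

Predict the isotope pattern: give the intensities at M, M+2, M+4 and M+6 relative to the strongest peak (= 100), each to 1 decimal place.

50.2 : 100.0 : 66.4 : 14.7

Expanding (0.601 + 0.399)^3:
P(M) = 0.601^3 = 0.217082
P(M+2) = 3 × 0.601^2 × 0.399^1 = 0.432358
P(M+4) = 3 × 0.601^1 × 0.399^2 = 0.287039
P(M+6) = 0.399^3 = 0.063521
The M+2 peak is largest (0.432358); scaling to 100 gives 50.2 : 100.0 : 66.4 : 14.7.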